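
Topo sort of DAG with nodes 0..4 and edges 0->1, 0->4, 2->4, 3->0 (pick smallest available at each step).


Kahn's algorithm, process smallest node first
Order: [2, 3, 0, 1, 4]


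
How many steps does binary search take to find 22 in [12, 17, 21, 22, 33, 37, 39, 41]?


Search for 22:
[0,7] mid=3 arr[3]=22
Total: 1 comparisons


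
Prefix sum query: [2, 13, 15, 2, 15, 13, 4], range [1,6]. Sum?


Prefix sums: [0, 2, 15, 30, 32, 47, 60, 64]
Sum[1..6] = prefix[7] - prefix[1] = 64 - 2 = 62


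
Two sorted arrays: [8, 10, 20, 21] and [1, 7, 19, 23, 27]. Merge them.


Compare heads, take smaller each step.
Merged: [1, 7, 8, 10, 19, 20, 21, 23, 27]


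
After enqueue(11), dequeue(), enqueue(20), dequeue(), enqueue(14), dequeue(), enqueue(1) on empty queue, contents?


enqueue(11) -> [11]
dequeue() returns 11 -> []
enqueue(20) -> [20]
dequeue() returns 20 -> []
enqueue(14) -> [14]
dequeue() returns 14 -> []
enqueue(1) -> [1]
Final queue (front to back): [1]


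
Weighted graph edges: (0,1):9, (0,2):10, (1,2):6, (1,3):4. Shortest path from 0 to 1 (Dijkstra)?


Dijkstra from 0:
Distances: {0: 0, 1: 9, 2: 10, 3: 13}
Shortest distance to 1 = 9, path = [0, 1]


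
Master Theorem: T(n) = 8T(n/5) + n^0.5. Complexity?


a=8, b=5, c=0.5. log_5(8)=1.292 > c=0.5. Case 1: O(n^log_b(a)) = O(n^1.292)
Complexity: O(n^1.292)


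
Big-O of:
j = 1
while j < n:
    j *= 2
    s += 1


Per nesting level: O(log n) = O(log n)
Complexity: O(log n)


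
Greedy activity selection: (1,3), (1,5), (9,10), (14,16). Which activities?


Greedy: pick earliest-ending, then skip overlaps.
Selected (3 activities): [(1, 3), (9, 10), (14, 16)]


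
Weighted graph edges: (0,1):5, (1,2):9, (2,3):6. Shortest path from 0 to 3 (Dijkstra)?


Dijkstra from 0:
Distances: {0: 0, 1: 5, 2: 14, 3: 20}
Shortest distance to 3 = 20, path = [0, 1, 2, 3]


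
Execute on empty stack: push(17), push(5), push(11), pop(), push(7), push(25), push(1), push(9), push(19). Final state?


push(17) -> [17]
push(5) -> [17, 5]
push(11) -> [17, 5, 11]
pop() returns 11 -> [17, 5]
push(7) -> [17, 5, 7]
push(25) -> [17, 5, 7, 25]
push(1) -> [17, 5, 7, 25, 1]
push(9) -> [17, 5, 7, 25, 1, 9]
push(19) -> [17, 5, 7, 25, 1, 9, 19]
Final stack (bottom to top): [17, 5, 7, 25, 1, 9, 19]


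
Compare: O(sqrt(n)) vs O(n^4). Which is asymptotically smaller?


sublinear grows slower than quartic
O(sqrt(n)) is asymptotically smaller; O(n^4) grows faster


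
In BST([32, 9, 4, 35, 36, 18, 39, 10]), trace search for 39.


BST root = 32
Search for 39: compare at each node
Path: [32, 35, 36, 39]


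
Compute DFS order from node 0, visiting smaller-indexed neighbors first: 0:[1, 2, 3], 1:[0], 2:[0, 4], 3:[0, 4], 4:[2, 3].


DFS stack-based: start with [0]
Visit order: [0, 1, 2, 4, 3]


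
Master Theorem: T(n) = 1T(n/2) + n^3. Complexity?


a=1, b=2, c=3. log_2(1)=0 < c=3. Case 3: O(n^c) = O(n^3)
Complexity: O(n^3)


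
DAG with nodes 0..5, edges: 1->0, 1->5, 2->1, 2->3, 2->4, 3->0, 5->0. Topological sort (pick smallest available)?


Kahn's algorithm, process smallest node first
Order: [2, 1, 3, 4, 5, 0]


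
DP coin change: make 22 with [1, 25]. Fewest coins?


dp[0]=0; dp[i]=1+min(dp[i-c] for c in coins)
...dp[17]=17, dp[18]=18, dp[19]=19, dp[20]=20, dp[21]=21, dp[22]=22
Minimum coins for 22 = 22


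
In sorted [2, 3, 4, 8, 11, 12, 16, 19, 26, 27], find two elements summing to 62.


Two pointers: lo=0, hi=9
No pair sums to 62


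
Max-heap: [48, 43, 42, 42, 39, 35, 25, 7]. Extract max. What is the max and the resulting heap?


Max = 48
Replace root with last, heapify down
Resulting heap: [43, 42, 42, 7, 39, 35, 25]


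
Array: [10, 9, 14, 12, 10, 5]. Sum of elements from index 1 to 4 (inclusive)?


Prefix sums: [0, 10, 19, 33, 45, 55, 60]
Sum[1..4] = prefix[5] - prefix[1] = 55 - 10 = 45


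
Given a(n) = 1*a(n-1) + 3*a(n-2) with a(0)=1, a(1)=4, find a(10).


Build bottom-up:
...a(8)=1159, a(9)=2683, a(10)=1*2683+3*1159=6160


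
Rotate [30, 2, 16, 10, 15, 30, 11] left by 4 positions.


Left rotate by 4: [15, 30, 11, 30, 2, 16, 10]


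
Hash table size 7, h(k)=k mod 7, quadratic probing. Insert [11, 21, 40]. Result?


Insertions: 11->slot 4; 21->slot 0; 40->slot 5
Table: [21, None, None, None, 11, 40, None]


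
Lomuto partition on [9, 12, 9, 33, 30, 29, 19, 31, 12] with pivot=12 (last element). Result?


Elements <= 12 go left of pivot.
Result: [9, 12, 9, 12, 30, 29, 19, 31, 33], pivot at index 3


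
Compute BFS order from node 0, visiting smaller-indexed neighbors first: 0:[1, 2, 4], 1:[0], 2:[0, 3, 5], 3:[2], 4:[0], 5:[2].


BFS queue: start with [0]
Visit order: [0, 1, 2, 4, 3, 5]


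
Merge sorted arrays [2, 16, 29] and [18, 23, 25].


Compare heads, take smaller each step.
Merged: [2, 16, 18, 23, 25, 29]


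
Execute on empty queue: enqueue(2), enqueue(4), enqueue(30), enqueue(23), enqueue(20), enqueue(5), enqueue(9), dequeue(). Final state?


enqueue(2) -> [2]
enqueue(4) -> [2, 4]
enqueue(30) -> [2, 4, 30]
enqueue(23) -> [2, 4, 30, 23]
enqueue(20) -> [2, 4, 30, 23, 20]
enqueue(5) -> [2, 4, 30, 23, 20, 5]
enqueue(9) -> [2, 4, 30, 23, 20, 5, 9]
dequeue() returns 2 -> [4, 30, 23, 20, 5, 9]
Final queue (front to back): [4, 30, 23, 20, 5, 9]


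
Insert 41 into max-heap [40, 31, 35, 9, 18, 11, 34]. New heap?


Append 41: [40, 31, 35, 9, 18, 11, 34, 41]
Bubble up: swap idx 7(41) with idx 3(9); swap idx 3(41) with idx 1(31); swap idx 1(41) with idx 0(40)
Result: [41, 40, 35, 31, 18, 11, 34, 9]


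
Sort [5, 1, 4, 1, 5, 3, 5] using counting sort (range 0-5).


Count array: [0, 2, 0, 1, 1, 3]
Reconstruct: [1, 1, 3, 4, 5, 5, 5]


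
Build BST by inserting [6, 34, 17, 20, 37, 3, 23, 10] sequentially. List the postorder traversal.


Root = 6; build tree by BST insertion.
Postorder traversal: [3, 10, 23, 20, 17, 37, 34, 6]


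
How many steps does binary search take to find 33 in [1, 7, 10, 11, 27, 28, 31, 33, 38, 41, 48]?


Search for 33:
[0,10] mid=5 arr[5]=28
[6,10] mid=8 arr[8]=38
[6,7] mid=6 arr[6]=31
[7,7] mid=7 arr[7]=33
Total: 4 comparisons


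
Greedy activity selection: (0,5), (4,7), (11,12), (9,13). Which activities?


Greedy: pick earliest-ending, then skip overlaps.
Selected (2 activities): [(0, 5), (11, 12)]


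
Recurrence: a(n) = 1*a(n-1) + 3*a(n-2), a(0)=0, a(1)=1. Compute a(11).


Build bottom-up:
...a(9)=508, a(10)=1159, a(11)=1*1159+3*508=2683


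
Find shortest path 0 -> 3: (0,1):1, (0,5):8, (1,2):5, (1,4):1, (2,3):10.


Dijkstra from 0:
Distances: {0: 0, 1: 1, 2: 6, 3: 16, 4: 2, 5: 8}
Shortest distance to 3 = 16, path = [0, 1, 2, 3]


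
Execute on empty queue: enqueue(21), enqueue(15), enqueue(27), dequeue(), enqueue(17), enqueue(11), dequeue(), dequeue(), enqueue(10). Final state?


enqueue(21) -> [21]
enqueue(15) -> [21, 15]
enqueue(27) -> [21, 15, 27]
dequeue() returns 21 -> [15, 27]
enqueue(17) -> [15, 27, 17]
enqueue(11) -> [15, 27, 17, 11]
dequeue() returns 15 -> [27, 17, 11]
dequeue() returns 27 -> [17, 11]
enqueue(10) -> [17, 11, 10]
Final queue (front to back): [17, 11, 10]


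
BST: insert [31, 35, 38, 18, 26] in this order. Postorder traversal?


Root = 31; build tree by BST insertion.
Postorder traversal: [26, 18, 38, 35, 31]


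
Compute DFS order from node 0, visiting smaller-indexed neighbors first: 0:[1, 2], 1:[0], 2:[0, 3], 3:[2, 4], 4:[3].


DFS stack-based: start with [0]
Visit order: [0, 1, 2, 3, 4]


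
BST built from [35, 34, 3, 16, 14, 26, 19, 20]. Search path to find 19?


BST root = 35
Search for 19: compare at each node
Path: [35, 34, 3, 16, 26, 19]


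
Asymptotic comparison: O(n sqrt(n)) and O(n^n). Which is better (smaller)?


n^1.5 grows slower than n^n
O(n sqrt(n)) is asymptotically smaller; O(n^n) grows faster


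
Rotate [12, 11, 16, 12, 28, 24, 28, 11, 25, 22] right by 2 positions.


Right rotate by 2: [25, 22, 12, 11, 16, 12, 28, 24, 28, 11]


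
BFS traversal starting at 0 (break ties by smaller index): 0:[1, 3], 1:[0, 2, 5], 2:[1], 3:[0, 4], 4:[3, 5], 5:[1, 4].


BFS queue: start with [0]
Visit order: [0, 1, 3, 2, 5, 4]


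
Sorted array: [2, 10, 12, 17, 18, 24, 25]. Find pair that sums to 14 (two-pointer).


Two pointers: lo=0, hi=6
Found pair: (2, 12) summing to 14


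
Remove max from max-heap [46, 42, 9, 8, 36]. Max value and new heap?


Max = 46
Replace root with last, heapify down
Resulting heap: [42, 36, 9, 8]


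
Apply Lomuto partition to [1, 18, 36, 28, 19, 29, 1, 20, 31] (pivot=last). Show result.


Elements <= 31 go left of pivot.
Result: [1, 18, 28, 19, 29, 1, 20, 31, 36], pivot at index 7


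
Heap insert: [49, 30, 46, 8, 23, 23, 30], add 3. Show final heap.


Append 3: [49, 30, 46, 8, 23, 23, 30, 3]
Bubble up: no swaps needed
Result: [49, 30, 46, 8, 23, 23, 30, 3]


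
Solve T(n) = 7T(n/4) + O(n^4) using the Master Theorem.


a=7, b=4, c=4. log_4(7)=1.404 < c=4. Case 3: O(n^c) = O(n^4)
Complexity: O(n^4)


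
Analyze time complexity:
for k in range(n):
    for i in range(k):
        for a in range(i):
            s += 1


Per nesting level: O(n) * O(n) [triangular over k] * O(n) [triangular over i] = O(n^3)
Complexity: O(n^3)


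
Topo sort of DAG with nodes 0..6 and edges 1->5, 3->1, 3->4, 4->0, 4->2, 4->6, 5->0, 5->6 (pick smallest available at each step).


Kahn's algorithm, process smallest node first
Order: [3, 1, 4, 2, 5, 0, 6]


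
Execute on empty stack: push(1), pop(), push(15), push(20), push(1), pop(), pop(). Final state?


push(1) -> [1]
pop() returns 1 -> []
push(15) -> [15]
push(20) -> [15, 20]
push(1) -> [15, 20, 1]
pop() returns 1 -> [15, 20]
pop() returns 20 -> [15]
Final stack (bottom to top): [15]


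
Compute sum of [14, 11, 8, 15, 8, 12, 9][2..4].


Prefix sums: [0, 14, 25, 33, 48, 56, 68, 77]
Sum[2..4] = prefix[5] - prefix[2] = 56 - 25 = 31


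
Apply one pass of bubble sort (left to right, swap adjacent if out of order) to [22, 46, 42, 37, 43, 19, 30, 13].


After one pass: [22, 42, 37, 43, 19, 30, 13, 46]


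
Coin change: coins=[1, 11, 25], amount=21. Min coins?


dp[0]=0; dp[i]=1+min(dp[i-c] for c in coins)
...dp[16]=6, dp[17]=7, dp[18]=8, dp[19]=9, dp[20]=10, dp[21]=11
Minimum coins for 21 = 11


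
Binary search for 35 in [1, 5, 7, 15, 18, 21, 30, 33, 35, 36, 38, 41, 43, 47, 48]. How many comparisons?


Search for 35:
[0,14] mid=7 arr[7]=33
[8,14] mid=11 arr[11]=41
[8,10] mid=9 arr[9]=36
[8,8] mid=8 arr[8]=35
Total: 4 comparisons


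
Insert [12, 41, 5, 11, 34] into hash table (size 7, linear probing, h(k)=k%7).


Insertions: 12->slot 5; 41->slot 6; 5->slot 0; 11->slot 4; 34->slot 1
Table: [5, 34, None, None, 11, 12, 41]


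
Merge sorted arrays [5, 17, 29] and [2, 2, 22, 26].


Compare heads, take smaller each step.
Merged: [2, 2, 5, 17, 22, 26, 29]


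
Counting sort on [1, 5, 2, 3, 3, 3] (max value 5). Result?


Count array: [0, 1, 1, 3, 0, 1]
Reconstruct: [1, 2, 3, 3, 3, 5]


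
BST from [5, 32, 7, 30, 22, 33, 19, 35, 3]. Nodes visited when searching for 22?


BST root = 5
Search for 22: compare at each node
Path: [5, 32, 7, 30, 22]


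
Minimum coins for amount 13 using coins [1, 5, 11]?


dp[0]=0; dp[i]=1+min(dp[i-c] for c in coins)
...dp[8]=4, dp[9]=5, dp[10]=2, dp[11]=1, dp[12]=2, dp[13]=3
Minimum coins for 13 = 3


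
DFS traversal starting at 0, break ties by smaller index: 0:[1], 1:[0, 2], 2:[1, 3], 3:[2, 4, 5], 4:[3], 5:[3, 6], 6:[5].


DFS stack-based: start with [0]
Visit order: [0, 1, 2, 3, 4, 5, 6]


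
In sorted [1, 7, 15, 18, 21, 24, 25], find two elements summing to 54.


Two pointers: lo=0, hi=6
No pair sums to 54


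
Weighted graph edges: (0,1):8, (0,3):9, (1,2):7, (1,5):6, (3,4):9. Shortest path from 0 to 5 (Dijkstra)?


Dijkstra from 0:
Distances: {0: 0, 1: 8, 2: 15, 3: 9, 4: 18, 5: 14}
Shortest distance to 5 = 14, path = [0, 1, 5]


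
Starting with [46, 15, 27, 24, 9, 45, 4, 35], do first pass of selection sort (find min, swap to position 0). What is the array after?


After one pass: [4, 15, 27, 24, 9, 45, 46, 35]


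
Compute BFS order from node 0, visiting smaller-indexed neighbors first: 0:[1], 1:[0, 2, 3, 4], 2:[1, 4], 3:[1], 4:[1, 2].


BFS queue: start with [0]
Visit order: [0, 1, 2, 3, 4]


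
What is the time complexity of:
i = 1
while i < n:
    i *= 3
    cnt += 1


Per nesting level: O(log n) = O(log n)
Complexity: O(log n)


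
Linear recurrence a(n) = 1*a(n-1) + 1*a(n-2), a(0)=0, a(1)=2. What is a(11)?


Build bottom-up:
...a(9)=68, a(10)=110, a(11)=1*110+1*68=178


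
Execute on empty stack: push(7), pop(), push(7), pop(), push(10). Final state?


push(7) -> [7]
pop() returns 7 -> []
push(7) -> [7]
pop() returns 7 -> []
push(10) -> [10]
Final stack (bottom to top): [10]


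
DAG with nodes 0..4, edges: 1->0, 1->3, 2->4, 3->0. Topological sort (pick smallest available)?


Kahn's algorithm, process smallest node first
Order: [1, 2, 3, 0, 4]


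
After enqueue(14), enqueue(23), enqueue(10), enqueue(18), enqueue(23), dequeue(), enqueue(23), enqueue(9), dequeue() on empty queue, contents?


enqueue(14) -> [14]
enqueue(23) -> [14, 23]
enqueue(10) -> [14, 23, 10]
enqueue(18) -> [14, 23, 10, 18]
enqueue(23) -> [14, 23, 10, 18, 23]
dequeue() returns 14 -> [23, 10, 18, 23]
enqueue(23) -> [23, 10, 18, 23, 23]
enqueue(9) -> [23, 10, 18, 23, 23, 9]
dequeue() returns 23 -> [10, 18, 23, 23, 9]
Final queue (front to back): [10, 18, 23, 23, 9]


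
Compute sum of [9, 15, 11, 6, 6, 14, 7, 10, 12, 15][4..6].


Prefix sums: [0, 9, 24, 35, 41, 47, 61, 68, 78, 90, 105]
Sum[4..6] = prefix[7] - prefix[4] = 68 - 41 = 27


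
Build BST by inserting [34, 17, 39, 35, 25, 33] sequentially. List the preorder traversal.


Root = 34; build tree by BST insertion.
Preorder traversal: [34, 17, 25, 33, 39, 35]


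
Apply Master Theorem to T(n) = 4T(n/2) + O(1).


a=4, b=2, c=0. log_2(4)=2 > c=0. Case 1: O(n^log_b(a)) = O(n^2)
Complexity: O(n^2)


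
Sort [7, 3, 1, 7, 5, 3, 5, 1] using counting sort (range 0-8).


Count array: [0, 2, 0, 2, 0, 2, 0, 2, 0]
Reconstruct: [1, 1, 3, 3, 5, 5, 7, 7]


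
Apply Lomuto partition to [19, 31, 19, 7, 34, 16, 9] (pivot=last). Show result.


Elements <= 9 go left of pivot.
Result: [7, 9, 19, 19, 34, 16, 31], pivot at index 1


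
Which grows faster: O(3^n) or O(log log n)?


double-logarithmic grows slower than exponential (base 3)
O(log log n) is asymptotically smaller; O(3^n) grows faster


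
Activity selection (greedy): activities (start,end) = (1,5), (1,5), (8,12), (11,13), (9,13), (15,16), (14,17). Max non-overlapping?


Greedy: pick earliest-ending, then skip overlaps.
Selected (3 activities): [(1, 5), (8, 12), (15, 16)]


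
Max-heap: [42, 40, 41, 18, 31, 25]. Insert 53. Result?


Append 53: [42, 40, 41, 18, 31, 25, 53]
Bubble up: swap idx 6(53) with idx 2(41); swap idx 2(53) with idx 0(42)
Result: [53, 40, 42, 18, 31, 25, 41]


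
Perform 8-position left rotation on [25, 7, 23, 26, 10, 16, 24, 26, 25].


Left rotate by 8: [25, 25, 7, 23, 26, 10, 16, 24, 26]


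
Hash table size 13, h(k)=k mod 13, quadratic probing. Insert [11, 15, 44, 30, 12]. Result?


Insertions: 11->slot 11; 15->slot 2; 44->slot 5; 30->slot 4; 12->slot 12
Table: [None, None, 15, None, 30, 44, None, None, None, None, None, 11, 12]


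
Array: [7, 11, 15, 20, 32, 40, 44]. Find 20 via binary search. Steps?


Search for 20:
[0,6] mid=3 arr[3]=20
Total: 1 comparisons


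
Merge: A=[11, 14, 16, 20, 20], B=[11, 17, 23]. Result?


Compare heads, take smaller each step.
Merged: [11, 11, 14, 16, 17, 20, 20, 23]


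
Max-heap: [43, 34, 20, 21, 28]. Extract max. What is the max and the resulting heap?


Max = 43
Replace root with last, heapify down
Resulting heap: [34, 28, 20, 21]


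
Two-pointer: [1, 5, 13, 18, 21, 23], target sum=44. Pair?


Two pointers: lo=0, hi=5
Found pair: (21, 23) summing to 44


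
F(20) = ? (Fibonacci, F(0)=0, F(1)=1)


F(n)=F(n-1)+F(n-2)
...F(18)=2584, F(19)=4181, F(20)=6765


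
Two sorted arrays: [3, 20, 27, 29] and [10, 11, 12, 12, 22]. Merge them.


Compare heads, take smaller each step.
Merged: [3, 10, 11, 12, 12, 20, 22, 27, 29]


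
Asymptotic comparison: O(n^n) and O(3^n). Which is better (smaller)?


exponential (base 3) grows slower than n^n
O(3^n) is asymptotically smaller; O(n^n) grows faster


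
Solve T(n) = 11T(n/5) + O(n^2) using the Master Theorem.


a=11, b=5, c=2. log_5(11)=1.490 < c=2. Case 3: O(n^c) = O(n^2)
Complexity: O(n^2)


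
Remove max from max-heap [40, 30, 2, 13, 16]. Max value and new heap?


Max = 40
Replace root with last, heapify down
Resulting heap: [30, 16, 2, 13]


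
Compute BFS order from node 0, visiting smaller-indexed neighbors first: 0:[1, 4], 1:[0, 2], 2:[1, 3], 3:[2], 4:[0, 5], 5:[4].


BFS queue: start with [0]
Visit order: [0, 1, 4, 2, 5, 3]


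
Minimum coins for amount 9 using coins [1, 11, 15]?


dp[0]=0; dp[i]=1+min(dp[i-c] for c in coins)
...dp[4]=4, dp[5]=5, dp[6]=6, dp[7]=7, dp[8]=8, dp[9]=9
Minimum coins for 9 = 9


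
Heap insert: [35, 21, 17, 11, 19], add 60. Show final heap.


Append 60: [35, 21, 17, 11, 19, 60]
Bubble up: swap idx 5(60) with idx 2(17); swap idx 2(60) with idx 0(35)
Result: [60, 21, 35, 11, 19, 17]


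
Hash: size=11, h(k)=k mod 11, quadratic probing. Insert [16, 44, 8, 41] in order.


Insertions: 16->slot 5; 44->slot 0; 8->slot 8; 41->slot 9
Table: [44, None, None, None, None, 16, None, None, 8, 41, None]


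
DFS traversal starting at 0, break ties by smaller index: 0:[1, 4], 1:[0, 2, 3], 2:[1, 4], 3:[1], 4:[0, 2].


DFS stack-based: start with [0]
Visit order: [0, 1, 2, 4, 3]


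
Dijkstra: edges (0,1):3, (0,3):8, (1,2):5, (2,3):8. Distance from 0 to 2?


Dijkstra from 0:
Distances: {0: 0, 1: 3, 2: 8, 3: 8}
Shortest distance to 2 = 8, path = [0, 1, 2]


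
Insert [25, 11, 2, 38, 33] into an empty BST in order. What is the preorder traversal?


Root = 25; build tree by BST insertion.
Preorder traversal: [25, 11, 2, 38, 33]


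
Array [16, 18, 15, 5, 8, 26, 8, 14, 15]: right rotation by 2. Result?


Right rotate by 2: [14, 15, 16, 18, 15, 5, 8, 26, 8]


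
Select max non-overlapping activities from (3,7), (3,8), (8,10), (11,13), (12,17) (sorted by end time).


Greedy: pick earliest-ending, then skip overlaps.
Selected (3 activities): [(3, 7), (8, 10), (11, 13)]


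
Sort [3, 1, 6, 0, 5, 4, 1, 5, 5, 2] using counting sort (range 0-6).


Count array: [1, 2, 1, 1, 1, 3, 1]
Reconstruct: [0, 1, 1, 2, 3, 4, 5, 5, 5, 6]


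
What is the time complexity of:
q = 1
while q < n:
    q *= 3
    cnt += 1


Per nesting level: O(log n) = O(log n)
Complexity: O(log n)


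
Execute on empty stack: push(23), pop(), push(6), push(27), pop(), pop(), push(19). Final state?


push(23) -> [23]
pop() returns 23 -> []
push(6) -> [6]
push(27) -> [6, 27]
pop() returns 27 -> [6]
pop() returns 6 -> []
push(19) -> [19]
Final stack (bottom to top): [19]


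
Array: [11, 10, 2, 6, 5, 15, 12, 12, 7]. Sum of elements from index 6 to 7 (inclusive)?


Prefix sums: [0, 11, 21, 23, 29, 34, 49, 61, 73, 80]
Sum[6..7] = prefix[8] - prefix[6] = 73 - 49 = 24


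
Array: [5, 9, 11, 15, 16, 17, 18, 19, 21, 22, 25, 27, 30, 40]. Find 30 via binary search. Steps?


Search for 30:
[0,13] mid=6 arr[6]=18
[7,13] mid=10 arr[10]=25
[11,13] mid=12 arr[12]=30
Total: 3 comparisons


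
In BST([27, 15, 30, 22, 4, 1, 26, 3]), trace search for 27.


BST root = 27
Search for 27: compare at each node
Path: [27]


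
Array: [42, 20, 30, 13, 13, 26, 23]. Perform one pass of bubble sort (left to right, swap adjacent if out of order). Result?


After one pass: [20, 30, 13, 13, 26, 23, 42]


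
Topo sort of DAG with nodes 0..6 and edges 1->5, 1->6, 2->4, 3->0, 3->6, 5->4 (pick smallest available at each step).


Kahn's algorithm, process smallest node first
Order: [1, 2, 3, 0, 5, 4, 6]


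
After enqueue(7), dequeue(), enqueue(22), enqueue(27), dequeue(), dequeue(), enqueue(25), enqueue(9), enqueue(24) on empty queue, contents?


enqueue(7) -> [7]
dequeue() returns 7 -> []
enqueue(22) -> [22]
enqueue(27) -> [22, 27]
dequeue() returns 22 -> [27]
dequeue() returns 27 -> []
enqueue(25) -> [25]
enqueue(9) -> [25, 9]
enqueue(24) -> [25, 9, 24]
Final queue (front to back): [25, 9, 24]


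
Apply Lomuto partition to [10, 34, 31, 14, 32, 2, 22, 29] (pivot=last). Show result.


Elements <= 29 go left of pivot.
Result: [10, 14, 2, 22, 29, 31, 34, 32], pivot at index 4


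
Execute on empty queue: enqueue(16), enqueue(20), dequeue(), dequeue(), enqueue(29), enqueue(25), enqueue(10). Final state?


enqueue(16) -> [16]
enqueue(20) -> [16, 20]
dequeue() returns 16 -> [20]
dequeue() returns 20 -> []
enqueue(29) -> [29]
enqueue(25) -> [29, 25]
enqueue(10) -> [29, 25, 10]
Final queue (front to back): [29, 25, 10]


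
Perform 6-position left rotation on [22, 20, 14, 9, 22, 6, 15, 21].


Left rotate by 6: [15, 21, 22, 20, 14, 9, 22, 6]


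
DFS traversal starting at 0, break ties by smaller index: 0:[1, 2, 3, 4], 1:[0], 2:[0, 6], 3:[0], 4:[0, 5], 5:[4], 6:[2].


DFS stack-based: start with [0]
Visit order: [0, 1, 2, 6, 3, 4, 5]


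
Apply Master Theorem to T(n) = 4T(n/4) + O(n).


a=4, b=4, c=1. log_4(4)=1 = c=1. Case 2: O(n^c log n) = O(n log n)
Complexity: O(n log n)


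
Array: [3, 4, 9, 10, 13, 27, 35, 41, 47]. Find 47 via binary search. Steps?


Search for 47:
[0,8] mid=4 arr[4]=13
[5,8] mid=6 arr[6]=35
[7,8] mid=7 arr[7]=41
[8,8] mid=8 arr[8]=47
Total: 4 comparisons


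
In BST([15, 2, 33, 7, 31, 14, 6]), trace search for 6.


BST root = 15
Search for 6: compare at each node
Path: [15, 2, 7, 6]


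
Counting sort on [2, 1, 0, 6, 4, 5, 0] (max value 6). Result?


Count array: [2, 1, 1, 0, 1, 1, 1]
Reconstruct: [0, 0, 1, 2, 4, 5, 6]


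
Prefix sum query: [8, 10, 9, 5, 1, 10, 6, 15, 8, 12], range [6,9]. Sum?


Prefix sums: [0, 8, 18, 27, 32, 33, 43, 49, 64, 72, 84]
Sum[6..9] = prefix[10] - prefix[6] = 84 - 43 = 41


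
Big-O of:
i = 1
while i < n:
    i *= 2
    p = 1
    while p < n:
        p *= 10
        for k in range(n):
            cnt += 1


Per nesting level: O(log n) * O(log n) * O(n) = O(n (log n)^2)
Complexity: O(n (log n)^2)


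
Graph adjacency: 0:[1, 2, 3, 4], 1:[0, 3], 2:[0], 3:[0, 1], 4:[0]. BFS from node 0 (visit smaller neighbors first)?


BFS queue: start with [0]
Visit order: [0, 1, 2, 3, 4]


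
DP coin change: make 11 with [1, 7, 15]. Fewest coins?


dp[0]=0; dp[i]=1+min(dp[i-c] for c in coins)
...dp[6]=6, dp[7]=1, dp[8]=2, dp[9]=3, dp[10]=4, dp[11]=5
Minimum coins for 11 = 5


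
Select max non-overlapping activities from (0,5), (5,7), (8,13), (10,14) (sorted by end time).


Greedy: pick earliest-ending, then skip overlaps.
Selected (3 activities): [(0, 5), (5, 7), (8, 13)]


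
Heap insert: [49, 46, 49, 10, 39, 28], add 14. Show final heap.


Append 14: [49, 46, 49, 10, 39, 28, 14]
Bubble up: no swaps needed
Result: [49, 46, 49, 10, 39, 28, 14]


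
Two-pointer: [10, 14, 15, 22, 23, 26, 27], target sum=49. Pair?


Two pointers: lo=0, hi=6
Found pair: (22, 27) summing to 49


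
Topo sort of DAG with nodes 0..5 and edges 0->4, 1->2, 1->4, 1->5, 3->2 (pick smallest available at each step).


Kahn's algorithm, process smallest node first
Order: [0, 1, 3, 2, 4, 5]


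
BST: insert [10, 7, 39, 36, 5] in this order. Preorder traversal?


Root = 10; build tree by BST insertion.
Preorder traversal: [10, 7, 5, 39, 36]


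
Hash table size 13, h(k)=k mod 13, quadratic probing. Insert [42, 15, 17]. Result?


Insertions: 42->slot 3; 15->slot 2; 17->slot 4
Table: [None, None, 15, 42, 17, None, None, None, None, None, None, None, None]


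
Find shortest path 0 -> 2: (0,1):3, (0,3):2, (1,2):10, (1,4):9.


Dijkstra from 0:
Distances: {0: 0, 1: 3, 2: 13, 3: 2, 4: 12}
Shortest distance to 2 = 13, path = [0, 1, 2]


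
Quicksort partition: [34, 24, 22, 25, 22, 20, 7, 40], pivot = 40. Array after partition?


Elements <= 40 go left of pivot.
Result: [34, 24, 22, 25, 22, 20, 7, 40], pivot at index 7


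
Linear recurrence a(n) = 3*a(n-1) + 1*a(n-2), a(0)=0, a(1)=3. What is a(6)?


Build bottom-up:
...a(4)=99, a(5)=327, a(6)=3*327+1*99=1080


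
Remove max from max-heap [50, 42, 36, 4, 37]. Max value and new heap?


Max = 50
Replace root with last, heapify down
Resulting heap: [42, 37, 36, 4]


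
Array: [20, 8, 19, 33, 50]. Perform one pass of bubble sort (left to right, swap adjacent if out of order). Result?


After one pass: [8, 19, 20, 33, 50]


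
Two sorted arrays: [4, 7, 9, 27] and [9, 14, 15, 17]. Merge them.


Compare heads, take smaller each step.
Merged: [4, 7, 9, 9, 14, 15, 17, 27]


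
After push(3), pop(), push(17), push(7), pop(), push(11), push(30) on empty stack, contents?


push(3) -> [3]
pop() returns 3 -> []
push(17) -> [17]
push(7) -> [17, 7]
pop() returns 7 -> [17]
push(11) -> [17, 11]
push(30) -> [17, 11, 30]
Final stack (bottom to top): [17, 11, 30]


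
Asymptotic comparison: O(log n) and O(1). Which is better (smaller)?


constant grows slower than logarithmic
O(1) is asymptotically smaller; O(log n) grows faster


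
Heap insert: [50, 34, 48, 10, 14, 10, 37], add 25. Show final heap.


Append 25: [50, 34, 48, 10, 14, 10, 37, 25]
Bubble up: swap idx 7(25) with idx 3(10)
Result: [50, 34, 48, 25, 14, 10, 37, 10]


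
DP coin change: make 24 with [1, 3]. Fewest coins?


dp[0]=0; dp[i]=1+min(dp[i-c] for c in coins)
...dp[19]=7, dp[20]=8, dp[21]=7, dp[22]=8, dp[23]=9, dp[24]=8
Minimum coins for 24 = 8


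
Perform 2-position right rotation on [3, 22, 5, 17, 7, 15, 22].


Right rotate by 2: [15, 22, 3, 22, 5, 17, 7]


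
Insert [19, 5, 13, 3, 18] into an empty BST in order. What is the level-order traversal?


Root = 19; build tree by BST insertion.
Level-Order traversal: [19, 5, 3, 13, 18]


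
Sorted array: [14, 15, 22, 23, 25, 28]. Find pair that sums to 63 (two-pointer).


Two pointers: lo=0, hi=5
No pair sums to 63


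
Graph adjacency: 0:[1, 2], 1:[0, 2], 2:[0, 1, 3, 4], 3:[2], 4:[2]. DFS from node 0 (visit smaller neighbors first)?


DFS stack-based: start with [0]
Visit order: [0, 1, 2, 3, 4]


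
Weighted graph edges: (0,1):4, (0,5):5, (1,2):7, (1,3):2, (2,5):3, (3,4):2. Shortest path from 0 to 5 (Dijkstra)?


Dijkstra from 0:
Distances: {0: 0, 1: 4, 2: 8, 3: 6, 4: 8, 5: 5}
Shortest distance to 5 = 5, path = [0, 5]


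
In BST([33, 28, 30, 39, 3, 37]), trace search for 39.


BST root = 33
Search for 39: compare at each node
Path: [33, 39]


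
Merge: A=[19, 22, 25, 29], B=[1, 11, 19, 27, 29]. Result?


Compare heads, take smaller each step.
Merged: [1, 11, 19, 19, 22, 25, 27, 29, 29]


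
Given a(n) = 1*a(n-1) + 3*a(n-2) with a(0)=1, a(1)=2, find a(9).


Build bottom-up:
...a(7)=314, a(8)=725, a(9)=1*725+3*314=1667


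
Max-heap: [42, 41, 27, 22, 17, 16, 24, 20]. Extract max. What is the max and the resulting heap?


Max = 42
Replace root with last, heapify down
Resulting heap: [41, 22, 27, 20, 17, 16, 24]


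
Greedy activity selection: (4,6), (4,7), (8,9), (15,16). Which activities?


Greedy: pick earliest-ending, then skip overlaps.
Selected (3 activities): [(4, 6), (8, 9), (15, 16)]


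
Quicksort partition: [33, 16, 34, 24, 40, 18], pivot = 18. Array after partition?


Elements <= 18 go left of pivot.
Result: [16, 18, 34, 24, 40, 33], pivot at index 1


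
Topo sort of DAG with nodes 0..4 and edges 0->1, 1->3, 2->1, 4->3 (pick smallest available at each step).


Kahn's algorithm, process smallest node first
Order: [0, 2, 1, 4, 3]


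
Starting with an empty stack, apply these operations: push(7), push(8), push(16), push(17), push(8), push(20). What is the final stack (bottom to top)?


push(7) -> [7]
push(8) -> [7, 8]
push(16) -> [7, 8, 16]
push(17) -> [7, 8, 16, 17]
push(8) -> [7, 8, 16, 17, 8]
push(20) -> [7, 8, 16, 17, 8, 20]
Final stack (bottom to top): [7, 8, 16, 17, 8, 20]


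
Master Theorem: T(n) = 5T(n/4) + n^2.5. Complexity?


a=5, b=4, c=2.5. log_4(5)=1.161 < c=2.5. Case 3: O(n^c) = O(n^2.500)
Complexity: O(n^2.500)


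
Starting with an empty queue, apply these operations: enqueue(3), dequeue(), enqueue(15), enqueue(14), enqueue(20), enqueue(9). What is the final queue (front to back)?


enqueue(3) -> [3]
dequeue() returns 3 -> []
enqueue(15) -> [15]
enqueue(14) -> [15, 14]
enqueue(20) -> [15, 14, 20]
enqueue(9) -> [15, 14, 20, 9]
Final queue (front to back): [15, 14, 20, 9]


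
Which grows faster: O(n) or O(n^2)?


linear grows slower than quadratic
O(n) is asymptotically smaller; O(n^2) grows faster


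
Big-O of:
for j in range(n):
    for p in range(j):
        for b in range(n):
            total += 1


Per nesting level: O(n) * O(n) [triangular over j] * O(n) = O(n^3)
Complexity: O(n^3)


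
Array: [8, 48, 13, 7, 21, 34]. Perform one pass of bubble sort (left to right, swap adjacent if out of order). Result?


After one pass: [8, 13, 7, 21, 34, 48]


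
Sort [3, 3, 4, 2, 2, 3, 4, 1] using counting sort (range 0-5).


Count array: [0, 1, 2, 3, 2, 0]
Reconstruct: [1, 2, 2, 3, 3, 3, 4, 4]


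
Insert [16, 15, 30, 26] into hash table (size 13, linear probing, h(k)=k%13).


Insertions: 16->slot 3; 15->slot 2; 30->slot 4; 26->slot 0
Table: [26, None, 15, 16, 30, None, None, None, None, None, None, None, None]


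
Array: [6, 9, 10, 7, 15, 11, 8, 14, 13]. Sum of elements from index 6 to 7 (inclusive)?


Prefix sums: [0, 6, 15, 25, 32, 47, 58, 66, 80, 93]
Sum[6..7] = prefix[8] - prefix[6] = 80 - 58 = 22


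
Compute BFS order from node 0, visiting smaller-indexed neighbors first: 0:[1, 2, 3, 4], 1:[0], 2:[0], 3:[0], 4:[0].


BFS queue: start with [0]
Visit order: [0, 1, 2, 3, 4]


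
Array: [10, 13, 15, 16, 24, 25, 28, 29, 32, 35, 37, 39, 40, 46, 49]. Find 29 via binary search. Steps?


Search for 29:
[0,14] mid=7 arr[7]=29
Total: 1 comparisons


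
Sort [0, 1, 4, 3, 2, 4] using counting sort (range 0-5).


Count array: [1, 1, 1, 1, 2, 0]
Reconstruct: [0, 1, 2, 3, 4, 4]


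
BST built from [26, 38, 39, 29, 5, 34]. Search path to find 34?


BST root = 26
Search for 34: compare at each node
Path: [26, 38, 29, 34]


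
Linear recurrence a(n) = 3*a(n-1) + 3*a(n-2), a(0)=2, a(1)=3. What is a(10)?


Build bottom-up:
...a(8)=42687, a(9)=161838, a(10)=3*161838+3*42687=613575


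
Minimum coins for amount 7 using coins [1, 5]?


dp[0]=0; dp[i]=1+min(dp[i-c] for c in coins)
...dp[2]=2, dp[3]=3, dp[4]=4, dp[5]=1, dp[6]=2, dp[7]=3
Minimum coins for 7 = 3


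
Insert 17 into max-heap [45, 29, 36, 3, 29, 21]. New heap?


Append 17: [45, 29, 36, 3, 29, 21, 17]
Bubble up: no swaps needed
Result: [45, 29, 36, 3, 29, 21, 17]


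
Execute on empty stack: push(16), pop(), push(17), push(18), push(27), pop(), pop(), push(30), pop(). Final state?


push(16) -> [16]
pop() returns 16 -> []
push(17) -> [17]
push(18) -> [17, 18]
push(27) -> [17, 18, 27]
pop() returns 27 -> [17, 18]
pop() returns 18 -> [17]
push(30) -> [17, 30]
pop() returns 30 -> [17]
Final stack (bottom to top): [17]


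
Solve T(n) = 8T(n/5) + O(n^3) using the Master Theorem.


a=8, b=5, c=3. log_5(8)=1.292 < c=3. Case 3: O(n^c) = O(n^3)
Complexity: O(n^3)


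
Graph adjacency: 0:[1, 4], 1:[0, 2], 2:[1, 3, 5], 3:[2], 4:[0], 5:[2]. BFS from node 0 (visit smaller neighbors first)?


BFS queue: start with [0]
Visit order: [0, 1, 4, 2, 3, 5]


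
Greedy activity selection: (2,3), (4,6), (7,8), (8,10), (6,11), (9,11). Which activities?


Greedy: pick earliest-ending, then skip overlaps.
Selected (4 activities): [(2, 3), (4, 6), (7, 8), (8, 10)]


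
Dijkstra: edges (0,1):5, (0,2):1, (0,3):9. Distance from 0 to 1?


Dijkstra from 0:
Distances: {0: 0, 1: 5, 2: 1, 3: 9}
Shortest distance to 1 = 5, path = [0, 1]


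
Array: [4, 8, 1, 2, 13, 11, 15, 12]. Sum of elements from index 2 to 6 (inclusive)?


Prefix sums: [0, 4, 12, 13, 15, 28, 39, 54, 66]
Sum[2..6] = prefix[7] - prefix[2] = 54 - 12 = 42


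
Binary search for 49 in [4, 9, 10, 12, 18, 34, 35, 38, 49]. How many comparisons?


Search for 49:
[0,8] mid=4 arr[4]=18
[5,8] mid=6 arr[6]=35
[7,8] mid=7 arr[7]=38
[8,8] mid=8 arr[8]=49
Total: 4 comparisons


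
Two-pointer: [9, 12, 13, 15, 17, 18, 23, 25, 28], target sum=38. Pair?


Two pointers: lo=0, hi=8
Found pair: (13, 25) summing to 38


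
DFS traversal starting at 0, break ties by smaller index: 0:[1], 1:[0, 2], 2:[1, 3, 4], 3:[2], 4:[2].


DFS stack-based: start with [0]
Visit order: [0, 1, 2, 3, 4]


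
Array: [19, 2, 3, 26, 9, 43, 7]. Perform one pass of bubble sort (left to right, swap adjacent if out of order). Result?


After one pass: [2, 3, 19, 9, 26, 7, 43]


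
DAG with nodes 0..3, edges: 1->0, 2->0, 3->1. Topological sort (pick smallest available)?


Kahn's algorithm, process smallest node first
Order: [2, 3, 1, 0]


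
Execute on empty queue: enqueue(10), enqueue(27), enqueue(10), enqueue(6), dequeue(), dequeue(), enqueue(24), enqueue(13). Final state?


enqueue(10) -> [10]
enqueue(27) -> [10, 27]
enqueue(10) -> [10, 27, 10]
enqueue(6) -> [10, 27, 10, 6]
dequeue() returns 10 -> [27, 10, 6]
dequeue() returns 27 -> [10, 6]
enqueue(24) -> [10, 6, 24]
enqueue(13) -> [10, 6, 24, 13]
Final queue (front to back): [10, 6, 24, 13]


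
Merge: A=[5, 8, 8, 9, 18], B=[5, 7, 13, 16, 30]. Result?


Compare heads, take smaller each step.
Merged: [5, 5, 7, 8, 8, 9, 13, 16, 18, 30]


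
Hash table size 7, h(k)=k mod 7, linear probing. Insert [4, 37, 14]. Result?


Insertions: 4->slot 4; 37->slot 2; 14->slot 0
Table: [14, None, 37, None, 4, None, None]


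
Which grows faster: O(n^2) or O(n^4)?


quadratic grows slower than quartic
O(n^2) is asymptotically smaller; O(n^4) grows faster


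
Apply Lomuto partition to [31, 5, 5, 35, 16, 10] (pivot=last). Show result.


Elements <= 10 go left of pivot.
Result: [5, 5, 10, 35, 16, 31], pivot at index 2


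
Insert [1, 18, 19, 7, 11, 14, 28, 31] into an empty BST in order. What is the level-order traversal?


Root = 1; build tree by BST insertion.
Level-Order traversal: [1, 18, 7, 19, 11, 28, 14, 31]


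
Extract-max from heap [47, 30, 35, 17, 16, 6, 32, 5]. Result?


Max = 47
Replace root with last, heapify down
Resulting heap: [35, 30, 32, 17, 16, 6, 5]


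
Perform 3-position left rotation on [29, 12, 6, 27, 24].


Left rotate by 3: [27, 24, 29, 12, 6]


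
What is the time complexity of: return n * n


Analysis: constant-time operation, no loop
Complexity: O(1)


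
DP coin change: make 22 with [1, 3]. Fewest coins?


dp[0]=0; dp[i]=1+min(dp[i-c] for c in coins)
...dp[17]=7, dp[18]=6, dp[19]=7, dp[20]=8, dp[21]=7, dp[22]=8
Minimum coins for 22 = 8


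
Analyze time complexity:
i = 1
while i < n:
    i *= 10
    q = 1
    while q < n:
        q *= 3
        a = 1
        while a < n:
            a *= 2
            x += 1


Per nesting level: O(log n) * O(log n) * O(log n) = O((log n)^3)
Complexity: O((log n)^3)


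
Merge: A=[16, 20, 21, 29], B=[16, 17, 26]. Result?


Compare heads, take smaller each step.
Merged: [16, 16, 17, 20, 21, 26, 29]


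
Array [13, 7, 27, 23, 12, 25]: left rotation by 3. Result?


Left rotate by 3: [23, 12, 25, 13, 7, 27]


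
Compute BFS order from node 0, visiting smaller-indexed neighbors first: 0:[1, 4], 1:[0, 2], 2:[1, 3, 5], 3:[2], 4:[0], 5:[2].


BFS queue: start with [0]
Visit order: [0, 1, 4, 2, 3, 5]


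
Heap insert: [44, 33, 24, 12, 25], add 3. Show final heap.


Append 3: [44, 33, 24, 12, 25, 3]
Bubble up: no swaps needed
Result: [44, 33, 24, 12, 25, 3]


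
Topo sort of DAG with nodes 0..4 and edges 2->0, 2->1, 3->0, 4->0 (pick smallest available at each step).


Kahn's algorithm, process smallest node first
Order: [2, 1, 3, 4, 0]


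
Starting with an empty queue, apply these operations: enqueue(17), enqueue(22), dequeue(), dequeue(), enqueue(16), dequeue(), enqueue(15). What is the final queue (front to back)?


enqueue(17) -> [17]
enqueue(22) -> [17, 22]
dequeue() returns 17 -> [22]
dequeue() returns 22 -> []
enqueue(16) -> [16]
dequeue() returns 16 -> []
enqueue(15) -> [15]
Final queue (front to back): [15]


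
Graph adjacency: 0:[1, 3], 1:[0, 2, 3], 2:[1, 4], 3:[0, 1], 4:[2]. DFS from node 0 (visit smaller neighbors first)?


DFS stack-based: start with [0]
Visit order: [0, 1, 2, 4, 3]


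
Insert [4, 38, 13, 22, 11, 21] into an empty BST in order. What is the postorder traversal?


Root = 4; build tree by BST insertion.
Postorder traversal: [11, 21, 22, 13, 38, 4]


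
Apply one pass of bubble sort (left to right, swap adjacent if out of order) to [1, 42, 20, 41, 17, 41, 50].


After one pass: [1, 20, 41, 17, 41, 42, 50]


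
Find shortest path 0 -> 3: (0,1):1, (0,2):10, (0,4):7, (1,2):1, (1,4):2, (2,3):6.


Dijkstra from 0:
Distances: {0: 0, 1: 1, 2: 2, 3: 8, 4: 3}
Shortest distance to 3 = 8, path = [0, 1, 2, 3]


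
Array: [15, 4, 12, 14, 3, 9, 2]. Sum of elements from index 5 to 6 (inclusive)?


Prefix sums: [0, 15, 19, 31, 45, 48, 57, 59]
Sum[5..6] = prefix[7] - prefix[5] = 59 - 48 = 11


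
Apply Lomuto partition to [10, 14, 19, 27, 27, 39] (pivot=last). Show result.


Elements <= 39 go left of pivot.
Result: [10, 14, 19, 27, 27, 39], pivot at index 5


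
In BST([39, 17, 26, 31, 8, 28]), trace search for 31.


BST root = 39
Search for 31: compare at each node
Path: [39, 17, 26, 31]


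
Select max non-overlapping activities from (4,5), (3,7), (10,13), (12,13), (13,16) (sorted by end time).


Greedy: pick earliest-ending, then skip overlaps.
Selected (3 activities): [(4, 5), (10, 13), (13, 16)]


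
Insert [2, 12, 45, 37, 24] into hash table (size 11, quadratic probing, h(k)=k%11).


Insertions: 2->slot 2; 12->slot 1; 45->slot 5; 37->slot 4; 24->slot 3
Table: [None, 12, 2, 24, 37, 45, None, None, None, None, None]


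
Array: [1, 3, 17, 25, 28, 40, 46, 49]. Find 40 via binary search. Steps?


Search for 40:
[0,7] mid=3 arr[3]=25
[4,7] mid=5 arr[5]=40
Total: 2 comparisons


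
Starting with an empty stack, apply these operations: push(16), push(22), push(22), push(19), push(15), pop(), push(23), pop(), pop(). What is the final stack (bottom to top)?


push(16) -> [16]
push(22) -> [16, 22]
push(22) -> [16, 22, 22]
push(19) -> [16, 22, 22, 19]
push(15) -> [16, 22, 22, 19, 15]
pop() returns 15 -> [16, 22, 22, 19]
push(23) -> [16, 22, 22, 19, 23]
pop() returns 23 -> [16, 22, 22, 19]
pop() returns 19 -> [16, 22, 22]
Final stack (bottom to top): [16, 22, 22]


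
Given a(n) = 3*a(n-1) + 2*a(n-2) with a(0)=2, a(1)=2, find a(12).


Build bottom-up:
...a(10)=248746, a(11)=885922, a(12)=3*885922+2*248746=3155258


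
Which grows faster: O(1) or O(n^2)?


constant grows slower than quadratic
O(1) is asymptotically smaller; O(n^2) grows faster


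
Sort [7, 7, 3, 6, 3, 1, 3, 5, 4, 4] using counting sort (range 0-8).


Count array: [0, 1, 0, 3, 2, 1, 1, 2, 0]
Reconstruct: [1, 3, 3, 3, 4, 4, 5, 6, 7, 7]


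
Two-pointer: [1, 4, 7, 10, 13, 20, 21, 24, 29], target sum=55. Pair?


Two pointers: lo=0, hi=8
No pair sums to 55


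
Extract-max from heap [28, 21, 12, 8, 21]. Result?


Max = 28
Replace root with last, heapify down
Resulting heap: [21, 21, 12, 8]
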